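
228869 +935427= 1164296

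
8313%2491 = 840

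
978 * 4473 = 4374594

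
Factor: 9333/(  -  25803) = -17^1*47^(  -  1) = - 17/47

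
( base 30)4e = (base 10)134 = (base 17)7f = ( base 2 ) 10000110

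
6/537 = 2/179 = 0.01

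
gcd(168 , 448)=56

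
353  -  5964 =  - 5611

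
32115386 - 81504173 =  - 49388787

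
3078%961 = 195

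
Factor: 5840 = 2^4  *5^1 * 73^1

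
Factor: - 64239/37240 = - 2^( - 3)*3^1 * 5^( - 1 ) * 23^1 = - 69/40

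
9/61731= 1/6859= 0.00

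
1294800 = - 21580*( - 60)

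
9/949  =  9/949 = 0.01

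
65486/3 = 65486/3 = 21828.67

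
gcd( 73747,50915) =1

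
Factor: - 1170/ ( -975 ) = 2^1 * 3^1*5^( -1) = 6/5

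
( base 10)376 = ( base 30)cg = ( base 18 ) 12g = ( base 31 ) C4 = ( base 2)101111000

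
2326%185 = 106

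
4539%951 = 735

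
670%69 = 49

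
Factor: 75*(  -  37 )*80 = -222000=-2^4 * 3^1*5^3*37^1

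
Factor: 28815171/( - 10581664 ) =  - 2^(-5)*3^1*7^1*11^1*31^( - 1)*79^1 * 1579^1*10667^(-1 )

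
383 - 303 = 80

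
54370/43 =54370/43 = 1264.42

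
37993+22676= 60669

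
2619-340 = 2279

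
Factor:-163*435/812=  - 2445/28 = -2^ ( - 2 ) * 3^1*5^1*7^( - 1 )*163^1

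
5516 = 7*788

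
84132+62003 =146135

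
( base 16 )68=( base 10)104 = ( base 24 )48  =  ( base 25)44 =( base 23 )4c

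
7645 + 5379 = 13024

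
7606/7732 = 3803/3866  =  0.98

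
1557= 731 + 826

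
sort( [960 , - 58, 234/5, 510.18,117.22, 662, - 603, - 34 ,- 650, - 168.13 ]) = [ - 650,  -  603,-168.13, - 58, - 34,234/5, 117.22, 510.18,662,960]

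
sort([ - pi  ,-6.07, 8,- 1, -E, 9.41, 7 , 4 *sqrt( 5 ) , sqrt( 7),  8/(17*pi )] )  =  [  -  6.07 ,  -  pi,  -  E,-1, 8/(17*pi),sqrt( 7 ), 7, 8,4*sqrt(5), 9.41 ] 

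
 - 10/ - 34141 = 10/34141 =0.00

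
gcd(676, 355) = 1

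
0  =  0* 4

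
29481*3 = 88443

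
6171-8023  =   - 1852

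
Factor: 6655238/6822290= 3327619/3411145  =  5^( - 1 )*1613^1*2063^1*682229^ ( - 1) 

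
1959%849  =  261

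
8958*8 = 71664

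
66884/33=66884/33 = 2026.79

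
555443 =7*79349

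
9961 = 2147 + 7814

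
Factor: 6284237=17^1 * 369661^1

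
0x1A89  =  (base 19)ifa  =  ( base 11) 5116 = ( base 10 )6793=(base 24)bj1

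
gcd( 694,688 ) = 2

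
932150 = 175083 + 757067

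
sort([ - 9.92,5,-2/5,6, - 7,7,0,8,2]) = [ - 9.92,-7, - 2/5,0, 2, 5 , 6,7,8 ]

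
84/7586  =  42/3793= 0.01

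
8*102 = 816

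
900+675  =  1575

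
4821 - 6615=-1794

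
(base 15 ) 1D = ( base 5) 103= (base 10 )28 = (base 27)11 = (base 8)34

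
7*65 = 455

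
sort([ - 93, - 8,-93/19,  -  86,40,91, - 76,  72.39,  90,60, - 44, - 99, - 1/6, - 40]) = [-99 , -93, - 86, - 76, - 44, - 40, - 8, - 93/19, - 1/6,40,  60,72.39, 90 , 91]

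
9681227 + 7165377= 16846604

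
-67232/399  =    -  169 + 199/399 = -  168.50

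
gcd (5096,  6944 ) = 56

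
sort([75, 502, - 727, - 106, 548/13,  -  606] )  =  [ - 727, - 606 ,- 106, 548/13,75,502 ]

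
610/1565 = 122/313 = 0.39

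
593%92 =41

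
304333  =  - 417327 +721660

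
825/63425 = 33/2537 = 0.01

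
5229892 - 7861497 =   -  2631605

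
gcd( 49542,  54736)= 2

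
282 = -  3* ( - 94)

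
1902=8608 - 6706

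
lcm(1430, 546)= 30030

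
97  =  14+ 83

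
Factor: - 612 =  - 2^2*3^2*17^1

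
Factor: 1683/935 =3^2*5^( - 1 ) = 9/5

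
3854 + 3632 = 7486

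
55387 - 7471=47916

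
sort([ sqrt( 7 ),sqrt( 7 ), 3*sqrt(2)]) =[ sqrt (7 ),sqrt(7),3 * sqrt ( 2) ]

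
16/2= 8 = 8.00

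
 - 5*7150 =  -35750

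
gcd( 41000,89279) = 1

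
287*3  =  861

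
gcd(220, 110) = 110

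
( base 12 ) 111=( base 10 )157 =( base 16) 9D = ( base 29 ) 5c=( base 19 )85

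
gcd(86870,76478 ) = 2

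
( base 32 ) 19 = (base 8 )51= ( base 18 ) 25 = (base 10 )41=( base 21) 1k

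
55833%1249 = 877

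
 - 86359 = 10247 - 96606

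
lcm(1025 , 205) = 1025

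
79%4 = 3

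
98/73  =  1 + 25/73 = 1.34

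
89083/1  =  89083 = 89083.00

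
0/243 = 0 = 0.00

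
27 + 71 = 98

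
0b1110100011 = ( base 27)17D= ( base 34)RD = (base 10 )931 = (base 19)2B0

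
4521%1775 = 971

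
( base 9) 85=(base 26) 2p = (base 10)77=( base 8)115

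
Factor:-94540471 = -193^1*489847^1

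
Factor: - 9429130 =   -  2^1*5^1*19^1 * 49627^1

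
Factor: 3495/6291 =3^(- 2)*5^1 = 5/9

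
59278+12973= 72251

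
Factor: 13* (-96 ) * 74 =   -  92352 = -2^6 * 3^1*13^1*37^1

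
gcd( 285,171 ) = 57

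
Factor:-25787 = - 107^1*241^1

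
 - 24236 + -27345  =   - 51581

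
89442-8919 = 80523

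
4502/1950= 2 + 301/975= 2.31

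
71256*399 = 28431144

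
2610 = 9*290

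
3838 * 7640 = 29322320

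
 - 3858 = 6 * ( - 643 )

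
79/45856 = 79/45856 = 0.00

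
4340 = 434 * 10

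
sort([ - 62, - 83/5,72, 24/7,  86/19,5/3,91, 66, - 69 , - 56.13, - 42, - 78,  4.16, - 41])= [- 78, - 69, - 62, - 56.13, - 42, - 41, - 83/5,5/3, 24/7, 4.16, 86/19,66  ,  72,91 ]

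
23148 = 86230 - 63082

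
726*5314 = 3857964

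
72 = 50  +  22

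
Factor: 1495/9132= 2^( - 2)*3^( - 1) * 5^1*13^1*23^1*761^(-1 ) 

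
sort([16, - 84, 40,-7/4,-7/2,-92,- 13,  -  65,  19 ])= [-92,- 84,-65, - 13, - 7/2, - 7/4 , 16, 19,40] 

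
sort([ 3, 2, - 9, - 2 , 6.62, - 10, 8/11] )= [ - 10, - 9,-2,8/11, 2, 3, 6.62 ] 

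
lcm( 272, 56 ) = 1904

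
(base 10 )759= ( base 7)2133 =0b1011110111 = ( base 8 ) 1367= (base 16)2f7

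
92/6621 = 92/6621 = 0.01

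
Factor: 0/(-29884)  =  0 =0^1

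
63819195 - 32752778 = 31066417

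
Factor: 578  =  2^1 * 17^2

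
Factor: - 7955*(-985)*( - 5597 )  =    -  5^2*29^1 * 37^1*43^1*193^1*197^1 = - 43856272975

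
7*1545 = 10815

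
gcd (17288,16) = 8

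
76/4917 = 76/4917 = 0.02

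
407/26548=407/26548 = 0.02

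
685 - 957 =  - 272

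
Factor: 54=2^1*3^3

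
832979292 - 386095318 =446883974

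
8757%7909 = 848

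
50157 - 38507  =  11650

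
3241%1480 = 281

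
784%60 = 4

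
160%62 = 36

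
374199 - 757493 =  - 383294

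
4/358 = 2/179 = 0.01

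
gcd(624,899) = 1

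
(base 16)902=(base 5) 33211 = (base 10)2306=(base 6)14402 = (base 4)210002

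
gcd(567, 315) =63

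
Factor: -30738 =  - 2^1*3^1*47^1*109^1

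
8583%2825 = 108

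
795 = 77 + 718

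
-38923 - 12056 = - 50979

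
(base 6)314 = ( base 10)118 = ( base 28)46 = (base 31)3P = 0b1110110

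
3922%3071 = 851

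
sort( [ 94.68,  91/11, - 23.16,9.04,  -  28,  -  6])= [ - 28, - 23.16 , - 6,91/11, 9.04, 94.68]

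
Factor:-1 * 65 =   -  65 = - 5^1*13^1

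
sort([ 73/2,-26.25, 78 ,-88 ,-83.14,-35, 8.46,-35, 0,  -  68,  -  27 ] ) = [ - 88,  -  83.14, - 68, -35,-35, - 27, - 26.25,0,8.46, 73/2 , 78]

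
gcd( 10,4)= 2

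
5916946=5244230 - - 672716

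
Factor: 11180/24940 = 13^1 * 29^(-1) = 13/29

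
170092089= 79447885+90644204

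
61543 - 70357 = -8814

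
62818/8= 31409/4 = 7852.25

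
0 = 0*8326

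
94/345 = 94/345  =  0.27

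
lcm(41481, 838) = 82962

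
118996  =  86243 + 32753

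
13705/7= 13705/7 = 1957.86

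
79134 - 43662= 35472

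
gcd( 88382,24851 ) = 1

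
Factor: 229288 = 2^3*28661^1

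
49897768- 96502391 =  - 46604623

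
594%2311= 594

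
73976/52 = 1422+8/13 = 1422.62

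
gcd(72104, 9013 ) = 9013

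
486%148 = 42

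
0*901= 0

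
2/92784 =1/46392 = 0.00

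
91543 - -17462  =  109005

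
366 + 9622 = 9988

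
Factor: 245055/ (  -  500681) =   -  255/521 = - 3^1*5^1*17^1 * 521^( - 1)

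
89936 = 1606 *56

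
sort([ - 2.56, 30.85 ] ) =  [ - 2.56,  30.85 ]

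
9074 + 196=9270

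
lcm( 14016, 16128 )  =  1177344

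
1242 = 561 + 681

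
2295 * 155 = 355725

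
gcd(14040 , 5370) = 30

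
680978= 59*11542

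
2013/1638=1 +125/546 = 1.23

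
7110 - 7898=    - 788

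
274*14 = 3836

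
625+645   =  1270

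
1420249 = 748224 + 672025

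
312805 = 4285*73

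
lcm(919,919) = 919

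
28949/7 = 4135+4/7= 4135.57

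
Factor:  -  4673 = - 4673^1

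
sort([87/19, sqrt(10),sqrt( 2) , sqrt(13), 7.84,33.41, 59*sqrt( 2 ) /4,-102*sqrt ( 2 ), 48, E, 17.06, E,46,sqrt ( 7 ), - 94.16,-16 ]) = [ - 102*sqrt(2), - 94.16,-16,sqrt( 2 ), sqrt(7),E,E, sqrt( 10 ), sqrt( 13), 87/19, 7.84, 17.06,59*sqrt(2) /4, 33.41,46, 48]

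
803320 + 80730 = 884050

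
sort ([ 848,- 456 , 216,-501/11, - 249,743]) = [ - 456, -249, - 501/11 , 216 , 743, 848 ]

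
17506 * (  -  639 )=  -  11186334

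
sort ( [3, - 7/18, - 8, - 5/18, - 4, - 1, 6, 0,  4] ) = [ - 8, - 4, - 1, - 7/18, - 5/18  ,  0,3,4,6]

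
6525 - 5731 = 794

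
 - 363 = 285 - 648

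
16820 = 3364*5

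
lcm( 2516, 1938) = 143412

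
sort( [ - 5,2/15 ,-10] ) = [- 10, - 5,  2/15]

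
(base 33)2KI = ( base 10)2856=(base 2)101100101000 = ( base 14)1080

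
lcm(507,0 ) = 0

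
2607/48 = 54 + 5/16  =  54.31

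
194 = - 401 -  - 595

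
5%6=5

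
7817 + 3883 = 11700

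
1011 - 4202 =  - 3191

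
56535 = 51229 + 5306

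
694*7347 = 5098818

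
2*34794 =69588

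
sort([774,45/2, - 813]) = [ - 813 , 45/2,774 ] 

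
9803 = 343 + 9460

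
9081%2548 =1437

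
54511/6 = 54511/6 = 9085.17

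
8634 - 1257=7377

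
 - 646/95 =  - 7 + 1/5 = - 6.80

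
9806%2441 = 42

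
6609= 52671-46062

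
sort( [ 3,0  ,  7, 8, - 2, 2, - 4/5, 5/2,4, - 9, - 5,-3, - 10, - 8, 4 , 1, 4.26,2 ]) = [ - 10 , - 9, - 8, - 5,- 3,  -  2, - 4/5, 0,1,2,2,5/2 , 3,  4,4,4.26,  7,8 ] 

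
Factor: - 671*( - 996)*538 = 2^3*3^1*11^1*61^1 * 83^1*269^1  =  359554008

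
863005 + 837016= 1700021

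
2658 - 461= 2197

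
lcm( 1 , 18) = 18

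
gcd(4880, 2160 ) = 80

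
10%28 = 10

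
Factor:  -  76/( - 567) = 2^2*3^( - 4 )*7^( - 1)*19^1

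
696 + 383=1079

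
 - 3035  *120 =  - 364200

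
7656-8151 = - 495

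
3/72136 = 3/72136 = 0.00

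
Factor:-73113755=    - 5^1 * 11^1 * 13^1*293^1 * 349^1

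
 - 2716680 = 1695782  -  4412462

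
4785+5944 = 10729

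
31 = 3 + 28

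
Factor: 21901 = 11^2*181^1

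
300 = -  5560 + 5860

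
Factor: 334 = 2^1*167^1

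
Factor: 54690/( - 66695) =-2^1*3^1*1823^1*13339^( - 1 ) = - 10938/13339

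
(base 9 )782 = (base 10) 641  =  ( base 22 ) 173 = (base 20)1c1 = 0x281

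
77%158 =77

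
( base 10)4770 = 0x12a2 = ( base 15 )1630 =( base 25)7FK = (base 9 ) 6480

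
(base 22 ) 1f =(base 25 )1C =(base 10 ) 37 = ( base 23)1E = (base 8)45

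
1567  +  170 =1737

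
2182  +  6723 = 8905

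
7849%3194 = 1461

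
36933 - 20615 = 16318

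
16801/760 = 22+81/760 = 22.11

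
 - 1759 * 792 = -1393128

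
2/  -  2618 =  - 1/1309 = - 0.00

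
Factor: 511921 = 17^1 *30113^1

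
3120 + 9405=12525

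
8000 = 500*16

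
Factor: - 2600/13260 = -2^1*3^(-1)*5^1*17^ (-1 ) = - 10/51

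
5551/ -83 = -5551/83 = -66.88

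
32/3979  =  32/3979 = 0.01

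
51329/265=193  +  184/265 =193.69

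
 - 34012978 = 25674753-59687731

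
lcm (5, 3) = 15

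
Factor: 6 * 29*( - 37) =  - 2^1* 3^1 * 29^1*37^1 = - 6438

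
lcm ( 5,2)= 10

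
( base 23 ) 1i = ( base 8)51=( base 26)1f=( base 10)41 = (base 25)1g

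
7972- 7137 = 835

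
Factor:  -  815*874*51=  -36327810 = - 2^1* 3^1 * 5^1*17^1*19^1*23^1*163^1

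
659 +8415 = 9074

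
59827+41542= 101369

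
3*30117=90351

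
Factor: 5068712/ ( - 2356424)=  - 7^ ( - 1)*11^1*29^( - 1 )*239^1*241^1 * 1451^ ( - 1) = -633589/294553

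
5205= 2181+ 3024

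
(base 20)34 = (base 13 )4c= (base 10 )64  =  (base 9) 71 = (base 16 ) 40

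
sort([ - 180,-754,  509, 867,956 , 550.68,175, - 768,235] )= [ - 768,  -  754, - 180 , 175,235,509, 550.68,867 , 956 ]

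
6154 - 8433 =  - 2279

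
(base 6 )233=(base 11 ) 85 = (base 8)135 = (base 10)93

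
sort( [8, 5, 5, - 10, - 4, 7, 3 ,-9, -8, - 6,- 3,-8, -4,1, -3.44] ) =[- 10, -9,  -  8,- 8, - 6,- 4, - 4, - 3.44 , - 3,1, 3, 5, 5, 7,8]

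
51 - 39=12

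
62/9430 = 31/4715 =0.01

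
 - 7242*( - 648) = 4692816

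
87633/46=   87633/46 = 1905.07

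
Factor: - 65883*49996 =-3293886468=- 2^2*3^1*29^1* 431^1*21961^1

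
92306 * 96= 8861376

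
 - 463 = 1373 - 1836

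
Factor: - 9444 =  - 2^2*3^1*787^1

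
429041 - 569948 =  -140907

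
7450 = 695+6755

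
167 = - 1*(-167)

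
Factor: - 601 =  - 601^1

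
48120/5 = 9624 = 9624.00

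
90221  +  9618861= 9709082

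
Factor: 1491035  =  5^1 *7^1*13^1*29^1*113^1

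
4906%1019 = 830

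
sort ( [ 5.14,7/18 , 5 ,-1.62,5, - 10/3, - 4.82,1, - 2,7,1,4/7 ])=[ - 4.82, - 10/3, - 2,-1.62,7/18, 4/7, 1,1,5, 5 , 5.14,7 ] 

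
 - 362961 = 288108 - 651069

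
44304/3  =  14768 = 14768.00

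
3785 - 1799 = 1986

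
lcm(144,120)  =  720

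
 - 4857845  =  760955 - 5618800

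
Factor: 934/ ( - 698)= -467/349 = - 349^( - 1)*467^1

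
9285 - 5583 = 3702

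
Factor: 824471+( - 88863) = 735608 = 2^3*91951^1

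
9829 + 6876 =16705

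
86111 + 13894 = 100005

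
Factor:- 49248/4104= - 12 = - 2^2 * 3^1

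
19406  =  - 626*(-31 ) 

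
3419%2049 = 1370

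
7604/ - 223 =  - 7604/223= - 34.10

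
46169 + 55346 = 101515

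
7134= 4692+2442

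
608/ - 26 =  - 304/13 = -23.38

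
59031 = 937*63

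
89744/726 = 44872/363 = 123.61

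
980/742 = 70/53 = 1.32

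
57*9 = 513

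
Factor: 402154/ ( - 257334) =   -  361/231  =  -  3^ ( - 1) * 7^( - 1 )*11^( - 1 ) *19^2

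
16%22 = 16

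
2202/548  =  1101/274  =  4.02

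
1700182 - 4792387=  - 3092205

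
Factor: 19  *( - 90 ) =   -  1710 = -  2^1*3^2*5^1*19^1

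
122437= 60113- - 62324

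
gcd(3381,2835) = 21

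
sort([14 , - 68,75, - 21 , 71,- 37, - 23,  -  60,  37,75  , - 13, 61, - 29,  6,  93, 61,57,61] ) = [  -  68,-60, - 37 , - 29,  -  23, - 21,- 13, 6, 14,37 , 57,61,61 , 61,71, 75,  75, 93]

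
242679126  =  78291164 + 164387962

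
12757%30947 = 12757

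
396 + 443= 839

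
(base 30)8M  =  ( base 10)262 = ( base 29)91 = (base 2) 100000110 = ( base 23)b9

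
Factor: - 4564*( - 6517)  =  29743588= 2^2*7^4 * 19^1*163^1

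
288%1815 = 288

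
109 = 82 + 27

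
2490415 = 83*30005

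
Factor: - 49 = - 7^2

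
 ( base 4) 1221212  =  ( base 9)10238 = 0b1101001100110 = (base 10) 6758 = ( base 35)5i3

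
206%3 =2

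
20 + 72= 92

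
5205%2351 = 503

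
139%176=139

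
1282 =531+751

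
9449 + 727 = 10176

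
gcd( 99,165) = 33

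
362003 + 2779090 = 3141093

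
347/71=347/71 =4.89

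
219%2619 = 219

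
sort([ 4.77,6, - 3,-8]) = [ - 8,- 3 , 4.77, 6 ] 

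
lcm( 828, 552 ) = 1656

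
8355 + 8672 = 17027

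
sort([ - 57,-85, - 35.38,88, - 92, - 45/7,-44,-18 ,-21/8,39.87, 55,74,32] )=[-92 ,-85,-57, -44,-35.38,-18,-45/7,-21/8,32, 39.87, 55, 74, 88] 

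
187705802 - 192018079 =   -  4312277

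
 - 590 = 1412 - 2002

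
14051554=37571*374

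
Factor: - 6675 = - 3^1*5^2*89^1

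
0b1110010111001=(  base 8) 16271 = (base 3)101002100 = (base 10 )7353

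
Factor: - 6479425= - 5^2*259177^1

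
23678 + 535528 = 559206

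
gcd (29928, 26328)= 24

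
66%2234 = 66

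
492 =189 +303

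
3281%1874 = 1407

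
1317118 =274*4807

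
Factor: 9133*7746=70744218 = 2^1* 3^1 * 1291^1*9133^1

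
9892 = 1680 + 8212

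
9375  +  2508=11883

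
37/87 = 37/87 = 0.43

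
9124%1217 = 605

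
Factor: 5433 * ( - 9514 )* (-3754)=2^2*3^1*67^1*71^1*1811^1*1877^1 = 194042615748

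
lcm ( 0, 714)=0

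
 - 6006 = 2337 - 8343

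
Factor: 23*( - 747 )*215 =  - 3^2*5^1*23^1 *43^1*83^1 = - 3693915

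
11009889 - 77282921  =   - 66273032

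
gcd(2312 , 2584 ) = 136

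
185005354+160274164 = 345279518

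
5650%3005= 2645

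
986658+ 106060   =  1092718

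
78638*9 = 707742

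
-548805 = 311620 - 860425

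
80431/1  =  80431 =80431.00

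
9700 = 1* 9700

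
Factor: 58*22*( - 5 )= -2^2 * 5^1*11^1*29^1 = -6380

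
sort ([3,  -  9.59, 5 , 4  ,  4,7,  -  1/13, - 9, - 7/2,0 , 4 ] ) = [ - 9.59, - 9 ,-7/2 , -1/13, 0, 3 , 4,4, 4,5,7 ]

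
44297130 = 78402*565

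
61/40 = 1 + 21/40= 1.52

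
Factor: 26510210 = 2^1*5^1*1013^1*2617^1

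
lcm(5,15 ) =15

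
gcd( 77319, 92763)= 99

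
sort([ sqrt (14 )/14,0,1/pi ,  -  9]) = [ - 9,  0,sqrt(14) /14,1/pi] 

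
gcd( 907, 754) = 1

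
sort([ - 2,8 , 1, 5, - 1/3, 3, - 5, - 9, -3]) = [-9, - 5, - 3, - 2, - 1/3 , 1,3 , 5 , 8]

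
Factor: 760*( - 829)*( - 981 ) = 618069240 = 2^3 * 3^2 * 5^1 * 19^1*109^1*829^1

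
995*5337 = 5310315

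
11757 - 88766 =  - 77009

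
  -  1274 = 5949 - 7223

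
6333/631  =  6333/631 = 10.04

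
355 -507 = -152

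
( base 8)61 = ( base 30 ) 1j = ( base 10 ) 49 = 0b110001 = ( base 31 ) 1I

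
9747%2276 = 643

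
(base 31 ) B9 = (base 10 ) 350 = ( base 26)dc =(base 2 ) 101011110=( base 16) 15e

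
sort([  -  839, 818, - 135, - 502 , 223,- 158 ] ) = [ - 839, - 502, - 158 , - 135, 223 , 818 ]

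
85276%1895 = 1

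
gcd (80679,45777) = 3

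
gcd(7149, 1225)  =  1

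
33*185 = 6105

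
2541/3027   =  847/1009=0.84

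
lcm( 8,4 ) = 8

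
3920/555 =7+7/111=7.06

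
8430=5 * 1686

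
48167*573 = 27599691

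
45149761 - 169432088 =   -  124282327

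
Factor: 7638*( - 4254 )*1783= - 2^2*3^2*19^1*67^1 * 709^1*1783^1 =- 57933328716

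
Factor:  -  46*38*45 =  -  78660 = - 2^2 *3^2*5^1*19^1*23^1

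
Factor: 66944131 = 257^1*260483^1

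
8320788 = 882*9434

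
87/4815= 29/1605 = 0.02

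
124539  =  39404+85135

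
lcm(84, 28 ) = 84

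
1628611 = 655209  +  973402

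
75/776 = 75/776 = 0.10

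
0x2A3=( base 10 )675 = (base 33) KF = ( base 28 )O3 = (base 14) 363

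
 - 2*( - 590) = 1180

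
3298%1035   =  193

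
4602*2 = 9204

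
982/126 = 491/63 = 7.79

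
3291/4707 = 1097/1569   =  0.70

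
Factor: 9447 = 3^1 *47^1*67^1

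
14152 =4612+9540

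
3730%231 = 34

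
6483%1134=813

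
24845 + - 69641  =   - 44796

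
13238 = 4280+8958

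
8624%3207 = 2210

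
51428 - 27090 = 24338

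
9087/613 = 14 + 505/613 = 14.82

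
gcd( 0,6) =6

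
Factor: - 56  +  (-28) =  - 2^2*3^1 * 7^1= -84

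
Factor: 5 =5^1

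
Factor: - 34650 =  - 2^1 * 3^2*5^2*7^1 * 11^1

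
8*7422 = 59376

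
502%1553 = 502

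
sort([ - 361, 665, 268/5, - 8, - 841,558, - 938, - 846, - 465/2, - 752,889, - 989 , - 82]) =[ - 989, - 938, - 846,-841, - 752 , - 361, - 465/2, - 82,- 8,  268/5,558  ,  665,889 ] 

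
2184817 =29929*73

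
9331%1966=1467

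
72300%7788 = 2208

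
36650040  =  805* 45528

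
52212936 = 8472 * 6163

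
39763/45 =883 + 28/45 = 883.62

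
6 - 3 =3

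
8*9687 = 77496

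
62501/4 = 62501/4 = 15625.25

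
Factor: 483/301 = 69/43 =3^1*23^1 * 43^(-1)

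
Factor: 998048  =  2^5* 31189^1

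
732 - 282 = 450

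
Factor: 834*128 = 2^8 * 3^1*139^1 = 106752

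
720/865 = 144/173 = 0.83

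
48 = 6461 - 6413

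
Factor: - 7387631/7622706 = -2^( - 1) * 3^( - 1)*7^ ( - 1 ) * 13^( - 1 )*  23^( - 1 )*607^ (  -  1 )*7387631^1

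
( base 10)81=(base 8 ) 121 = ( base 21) 3i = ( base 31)2j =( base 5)311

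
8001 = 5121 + 2880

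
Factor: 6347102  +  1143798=7490900 = 2^2*5^2*173^1*433^1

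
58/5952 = 29/2976 = 0.01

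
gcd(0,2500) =2500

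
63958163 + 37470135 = 101428298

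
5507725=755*7295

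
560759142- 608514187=  -  47755045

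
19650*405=7958250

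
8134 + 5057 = 13191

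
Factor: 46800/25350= 2^3*3^1*13^( - 1) = 24/13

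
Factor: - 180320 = - 2^5*5^1*7^2*23^1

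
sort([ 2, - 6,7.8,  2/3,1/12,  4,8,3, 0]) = [-6,  0, 1/12 , 2/3, 2, 3,4,7.8,8 ] 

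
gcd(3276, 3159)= 117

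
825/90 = 55/6 = 9.17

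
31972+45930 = 77902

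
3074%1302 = 470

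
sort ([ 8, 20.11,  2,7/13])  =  [ 7/13,  2  ,  8,  20.11 ]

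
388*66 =25608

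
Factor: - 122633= - 7^1*17519^1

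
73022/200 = 36511/100  =  365.11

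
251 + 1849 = 2100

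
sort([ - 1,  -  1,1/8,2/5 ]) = [-1 , - 1, 1/8,2/5]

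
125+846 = 971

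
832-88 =744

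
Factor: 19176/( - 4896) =  -  2^( - 2 ) *3^( - 1 )*47^1 = -  47/12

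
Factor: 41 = 41^1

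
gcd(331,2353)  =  1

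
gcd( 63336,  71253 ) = 7917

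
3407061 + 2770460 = 6177521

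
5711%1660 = 731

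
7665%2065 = 1470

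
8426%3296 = 1834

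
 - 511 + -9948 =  -10459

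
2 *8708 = 17416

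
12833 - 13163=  - 330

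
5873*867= 5091891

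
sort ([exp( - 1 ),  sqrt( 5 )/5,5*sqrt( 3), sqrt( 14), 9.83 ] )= [exp( - 1), sqrt( 5) /5,sqrt( 14), 5*sqrt(3 ), 9.83 ]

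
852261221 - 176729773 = 675531448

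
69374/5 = 69374/5 = 13874.80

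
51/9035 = 51/9035 = 0.01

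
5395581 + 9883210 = 15278791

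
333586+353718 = 687304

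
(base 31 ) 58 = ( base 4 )2203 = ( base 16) a3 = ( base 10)163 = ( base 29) 5i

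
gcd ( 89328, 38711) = 1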